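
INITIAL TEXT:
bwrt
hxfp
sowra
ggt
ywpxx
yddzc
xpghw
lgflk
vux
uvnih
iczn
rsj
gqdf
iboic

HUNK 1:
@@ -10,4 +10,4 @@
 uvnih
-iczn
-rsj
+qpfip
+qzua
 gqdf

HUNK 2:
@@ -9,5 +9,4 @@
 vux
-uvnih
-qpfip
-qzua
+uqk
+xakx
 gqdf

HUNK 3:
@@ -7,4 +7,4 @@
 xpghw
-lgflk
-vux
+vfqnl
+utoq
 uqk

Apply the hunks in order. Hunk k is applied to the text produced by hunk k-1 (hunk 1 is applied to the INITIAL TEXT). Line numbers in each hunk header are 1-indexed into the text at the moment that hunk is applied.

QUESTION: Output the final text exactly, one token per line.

Hunk 1: at line 10 remove [iczn,rsj] add [qpfip,qzua] -> 14 lines: bwrt hxfp sowra ggt ywpxx yddzc xpghw lgflk vux uvnih qpfip qzua gqdf iboic
Hunk 2: at line 9 remove [uvnih,qpfip,qzua] add [uqk,xakx] -> 13 lines: bwrt hxfp sowra ggt ywpxx yddzc xpghw lgflk vux uqk xakx gqdf iboic
Hunk 3: at line 7 remove [lgflk,vux] add [vfqnl,utoq] -> 13 lines: bwrt hxfp sowra ggt ywpxx yddzc xpghw vfqnl utoq uqk xakx gqdf iboic

Answer: bwrt
hxfp
sowra
ggt
ywpxx
yddzc
xpghw
vfqnl
utoq
uqk
xakx
gqdf
iboic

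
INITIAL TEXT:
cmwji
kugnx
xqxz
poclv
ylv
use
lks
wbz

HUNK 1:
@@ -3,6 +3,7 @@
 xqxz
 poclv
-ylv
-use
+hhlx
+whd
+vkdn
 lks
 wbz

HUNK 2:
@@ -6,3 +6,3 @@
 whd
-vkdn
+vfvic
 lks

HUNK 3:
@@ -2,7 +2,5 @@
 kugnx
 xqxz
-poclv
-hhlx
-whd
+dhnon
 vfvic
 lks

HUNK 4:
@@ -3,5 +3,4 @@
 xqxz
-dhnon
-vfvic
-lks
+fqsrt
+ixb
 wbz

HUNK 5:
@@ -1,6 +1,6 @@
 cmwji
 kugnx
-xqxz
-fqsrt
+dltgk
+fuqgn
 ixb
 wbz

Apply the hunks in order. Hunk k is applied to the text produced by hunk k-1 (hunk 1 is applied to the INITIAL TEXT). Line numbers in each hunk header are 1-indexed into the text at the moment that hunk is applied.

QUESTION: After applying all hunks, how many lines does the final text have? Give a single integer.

Hunk 1: at line 3 remove [ylv,use] add [hhlx,whd,vkdn] -> 9 lines: cmwji kugnx xqxz poclv hhlx whd vkdn lks wbz
Hunk 2: at line 6 remove [vkdn] add [vfvic] -> 9 lines: cmwji kugnx xqxz poclv hhlx whd vfvic lks wbz
Hunk 3: at line 2 remove [poclv,hhlx,whd] add [dhnon] -> 7 lines: cmwji kugnx xqxz dhnon vfvic lks wbz
Hunk 4: at line 3 remove [dhnon,vfvic,lks] add [fqsrt,ixb] -> 6 lines: cmwji kugnx xqxz fqsrt ixb wbz
Hunk 5: at line 1 remove [xqxz,fqsrt] add [dltgk,fuqgn] -> 6 lines: cmwji kugnx dltgk fuqgn ixb wbz
Final line count: 6

Answer: 6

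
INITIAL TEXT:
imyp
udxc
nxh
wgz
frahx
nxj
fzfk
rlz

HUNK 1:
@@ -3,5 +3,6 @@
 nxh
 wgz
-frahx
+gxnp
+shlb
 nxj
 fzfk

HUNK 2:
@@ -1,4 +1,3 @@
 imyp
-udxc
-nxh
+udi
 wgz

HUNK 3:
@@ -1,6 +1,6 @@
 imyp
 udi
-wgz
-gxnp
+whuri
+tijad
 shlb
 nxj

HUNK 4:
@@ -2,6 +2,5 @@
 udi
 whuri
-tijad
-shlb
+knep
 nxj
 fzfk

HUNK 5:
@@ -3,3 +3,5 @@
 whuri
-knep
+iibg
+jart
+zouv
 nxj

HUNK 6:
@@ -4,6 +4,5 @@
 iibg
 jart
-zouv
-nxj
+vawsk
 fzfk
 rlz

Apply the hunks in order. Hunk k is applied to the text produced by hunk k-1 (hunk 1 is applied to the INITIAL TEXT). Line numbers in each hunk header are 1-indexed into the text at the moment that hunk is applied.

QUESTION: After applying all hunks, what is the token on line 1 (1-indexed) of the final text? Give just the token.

Hunk 1: at line 3 remove [frahx] add [gxnp,shlb] -> 9 lines: imyp udxc nxh wgz gxnp shlb nxj fzfk rlz
Hunk 2: at line 1 remove [udxc,nxh] add [udi] -> 8 lines: imyp udi wgz gxnp shlb nxj fzfk rlz
Hunk 3: at line 1 remove [wgz,gxnp] add [whuri,tijad] -> 8 lines: imyp udi whuri tijad shlb nxj fzfk rlz
Hunk 4: at line 2 remove [tijad,shlb] add [knep] -> 7 lines: imyp udi whuri knep nxj fzfk rlz
Hunk 5: at line 3 remove [knep] add [iibg,jart,zouv] -> 9 lines: imyp udi whuri iibg jart zouv nxj fzfk rlz
Hunk 6: at line 4 remove [zouv,nxj] add [vawsk] -> 8 lines: imyp udi whuri iibg jart vawsk fzfk rlz
Final line 1: imyp

Answer: imyp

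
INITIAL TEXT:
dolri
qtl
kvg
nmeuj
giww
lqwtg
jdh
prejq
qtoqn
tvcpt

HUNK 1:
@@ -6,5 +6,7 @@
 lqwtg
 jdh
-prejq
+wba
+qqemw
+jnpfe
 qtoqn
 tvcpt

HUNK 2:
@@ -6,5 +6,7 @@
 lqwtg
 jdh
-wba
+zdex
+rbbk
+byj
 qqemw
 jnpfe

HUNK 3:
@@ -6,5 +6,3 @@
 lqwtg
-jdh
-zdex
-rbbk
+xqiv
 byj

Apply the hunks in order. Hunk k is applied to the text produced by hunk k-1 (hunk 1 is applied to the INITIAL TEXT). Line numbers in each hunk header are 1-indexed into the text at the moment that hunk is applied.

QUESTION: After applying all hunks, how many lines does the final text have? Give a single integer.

Hunk 1: at line 6 remove [prejq] add [wba,qqemw,jnpfe] -> 12 lines: dolri qtl kvg nmeuj giww lqwtg jdh wba qqemw jnpfe qtoqn tvcpt
Hunk 2: at line 6 remove [wba] add [zdex,rbbk,byj] -> 14 lines: dolri qtl kvg nmeuj giww lqwtg jdh zdex rbbk byj qqemw jnpfe qtoqn tvcpt
Hunk 3: at line 6 remove [jdh,zdex,rbbk] add [xqiv] -> 12 lines: dolri qtl kvg nmeuj giww lqwtg xqiv byj qqemw jnpfe qtoqn tvcpt
Final line count: 12

Answer: 12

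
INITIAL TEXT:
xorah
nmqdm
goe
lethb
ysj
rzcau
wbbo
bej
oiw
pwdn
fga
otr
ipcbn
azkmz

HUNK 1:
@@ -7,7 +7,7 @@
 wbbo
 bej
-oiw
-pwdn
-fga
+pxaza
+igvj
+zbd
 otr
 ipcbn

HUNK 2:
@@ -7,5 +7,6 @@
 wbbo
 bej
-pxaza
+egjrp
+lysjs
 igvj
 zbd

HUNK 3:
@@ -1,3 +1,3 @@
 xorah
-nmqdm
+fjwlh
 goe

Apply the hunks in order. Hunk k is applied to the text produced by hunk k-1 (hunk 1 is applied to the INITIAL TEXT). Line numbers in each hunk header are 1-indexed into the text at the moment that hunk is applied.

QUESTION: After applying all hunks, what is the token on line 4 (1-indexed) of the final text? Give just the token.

Answer: lethb

Derivation:
Hunk 1: at line 7 remove [oiw,pwdn,fga] add [pxaza,igvj,zbd] -> 14 lines: xorah nmqdm goe lethb ysj rzcau wbbo bej pxaza igvj zbd otr ipcbn azkmz
Hunk 2: at line 7 remove [pxaza] add [egjrp,lysjs] -> 15 lines: xorah nmqdm goe lethb ysj rzcau wbbo bej egjrp lysjs igvj zbd otr ipcbn azkmz
Hunk 3: at line 1 remove [nmqdm] add [fjwlh] -> 15 lines: xorah fjwlh goe lethb ysj rzcau wbbo bej egjrp lysjs igvj zbd otr ipcbn azkmz
Final line 4: lethb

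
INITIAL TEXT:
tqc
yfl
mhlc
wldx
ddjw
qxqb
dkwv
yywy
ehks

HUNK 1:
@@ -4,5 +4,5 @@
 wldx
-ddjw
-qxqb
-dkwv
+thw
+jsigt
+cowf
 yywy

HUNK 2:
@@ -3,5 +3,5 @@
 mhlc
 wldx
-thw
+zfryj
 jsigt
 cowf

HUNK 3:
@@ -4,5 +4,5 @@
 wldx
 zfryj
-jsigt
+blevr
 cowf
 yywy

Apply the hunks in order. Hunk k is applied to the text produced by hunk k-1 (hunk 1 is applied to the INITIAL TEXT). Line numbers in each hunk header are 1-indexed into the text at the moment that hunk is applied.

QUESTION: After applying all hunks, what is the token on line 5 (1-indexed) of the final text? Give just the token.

Hunk 1: at line 4 remove [ddjw,qxqb,dkwv] add [thw,jsigt,cowf] -> 9 lines: tqc yfl mhlc wldx thw jsigt cowf yywy ehks
Hunk 2: at line 3 remove [thw] add [zfryj] -> 9 lines: tqc yfl mhlc wldx zfryj jsigt cowf yywy ehks
Hunk 3: at line 4 remove [jsigt] add [blevr] -> 9 lines: tqc yfl mhlc wldx zfryj blevr cowf yywy ehks
Final line 5: zfryj

Answer: zfryj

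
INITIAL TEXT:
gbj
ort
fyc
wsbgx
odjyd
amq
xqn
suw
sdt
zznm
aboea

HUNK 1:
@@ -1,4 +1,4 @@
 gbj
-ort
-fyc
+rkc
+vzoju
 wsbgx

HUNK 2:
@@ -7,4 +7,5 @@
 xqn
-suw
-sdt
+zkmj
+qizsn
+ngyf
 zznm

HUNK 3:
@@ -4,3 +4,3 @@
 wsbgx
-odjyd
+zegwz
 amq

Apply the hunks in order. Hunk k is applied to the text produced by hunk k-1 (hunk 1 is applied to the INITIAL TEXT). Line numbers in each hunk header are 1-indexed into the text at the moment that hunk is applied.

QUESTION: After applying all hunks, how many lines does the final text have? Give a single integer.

Answer: 12

Derivation:
Hunk 1: at line 1 remove [ort,fyc] add [rkc,vzoju] -> 11 lines: gbj rkc vzoju wsbgx odjyd amq xqn suw sdt zznm aboea
Hunk 2: at line 7 remove [suw,sdt] add [zkmj,qizsn,ngyf] -> 12 lines: gbj rkc vzoju wsbgx odjyd amq xqn zkmj qizsn ngyf zznm aboea
Hunk 3: at line 4 remove [odjyd] add [zegwz] -> 12 lines: gbj rkc vzoju wsbgx zegwz amq xqn zkmj qizsn ngyf zznm aboea
Final line count: 12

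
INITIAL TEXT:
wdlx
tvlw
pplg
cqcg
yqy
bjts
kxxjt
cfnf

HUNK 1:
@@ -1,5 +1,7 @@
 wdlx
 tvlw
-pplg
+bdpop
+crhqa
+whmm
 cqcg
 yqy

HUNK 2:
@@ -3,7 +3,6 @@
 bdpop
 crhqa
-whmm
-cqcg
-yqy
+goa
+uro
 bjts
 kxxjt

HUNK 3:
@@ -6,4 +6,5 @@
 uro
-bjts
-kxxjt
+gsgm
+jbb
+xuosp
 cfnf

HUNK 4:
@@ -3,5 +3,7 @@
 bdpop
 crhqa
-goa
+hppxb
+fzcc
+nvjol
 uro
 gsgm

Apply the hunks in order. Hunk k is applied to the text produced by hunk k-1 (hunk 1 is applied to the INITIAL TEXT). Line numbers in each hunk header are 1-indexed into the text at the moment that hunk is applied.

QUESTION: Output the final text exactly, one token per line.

Answer: wdlx
tvlw
bdpop
crhqa
hppxb
fzcc
nvjol
uro
gsgm
jbb
xuosp
cfnf

Derivation:
Hunk 1: at line 1 remove [pplg] add [bdpop,crhqa,whmm] -> 10 lines: wdlx tvlw bdpop crhqa whmm cqcg yqy bjts kxxjt cfnf
Hunk 2: at line 3 remove [whmm,cqcg,yqy] add [goa,uro] -> 9 lines: wdlx tvlw bdpop crhqa goa uro bjts kxxjt cfnf
Hunk 3: at line 6 remove [bjts,kxxjt] add [gsgm,jbb,xuosp] -> 10 lines: wdlx tvlw bdpop crhqa goa uro gsgm jbb xuosp cfnf
Hunk 4: at line 3 remove [goa] add [hppxb,fzcc,nvjol] -> 12 lines: wdlx tvlw bdpop crhqa hppxb fzcc nvjol uro gsgm jbb xuosp cfnf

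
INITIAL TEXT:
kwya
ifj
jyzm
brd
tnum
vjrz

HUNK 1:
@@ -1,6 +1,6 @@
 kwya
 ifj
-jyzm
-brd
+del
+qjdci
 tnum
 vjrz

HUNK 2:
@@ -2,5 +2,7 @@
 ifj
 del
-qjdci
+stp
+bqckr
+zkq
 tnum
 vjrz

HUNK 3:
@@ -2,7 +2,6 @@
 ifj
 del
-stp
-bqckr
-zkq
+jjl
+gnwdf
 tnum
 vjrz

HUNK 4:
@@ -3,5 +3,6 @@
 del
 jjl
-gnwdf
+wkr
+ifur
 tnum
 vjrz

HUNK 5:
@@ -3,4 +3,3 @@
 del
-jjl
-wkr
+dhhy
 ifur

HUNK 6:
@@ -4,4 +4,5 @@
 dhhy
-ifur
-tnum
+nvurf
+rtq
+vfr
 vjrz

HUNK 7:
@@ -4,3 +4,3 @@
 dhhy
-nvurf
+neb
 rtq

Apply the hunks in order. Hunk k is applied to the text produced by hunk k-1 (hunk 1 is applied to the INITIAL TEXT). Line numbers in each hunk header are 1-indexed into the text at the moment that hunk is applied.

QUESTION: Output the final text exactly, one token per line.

Hunk 1: at line 1 remove [jyzm,brd] add [del,qjdci] -> 6 lines: kwya ifj del qjdci tnum vjrz
Hunk 2: at line 2 remove [qjdci] add [stp,bqckr,zkq] -> 8 lines: kwya ifj del stp bqckr zkq tnum vjrz
Hunk 3: at line 2 remove [stp,bqckr,zkq] add [jjl,gnwdf] -> 7 lines: kwya ifj del jjl gnwdf tnum vjrz
Hunk 4: at line 3 remove [gnwdf] add [wkr,ifur] -> 8 lines: kwya ifj del jjl wkr ifur tnum vjrz
Hunk 5: at line 3 remove [jjl,wkr] add [dhhy] -> 7 lines: kwya ifj del dhhy ifur tnum vjrz
Hunk 6: at line 4 remove [ifur,tnum] add [nvurf,rtq,vfr] -> 8 lines: kwya ifj del dhhy nvurf rtq vfr vjrz
Hunk 7: at line 4 remove [nvurf] add [neb] -> 8 lines: kwya ifj del dhhy neb rtq vfr vjrz

Answer: kwya
ifj
del
dhhy
neb
rtq
vfr
vjrz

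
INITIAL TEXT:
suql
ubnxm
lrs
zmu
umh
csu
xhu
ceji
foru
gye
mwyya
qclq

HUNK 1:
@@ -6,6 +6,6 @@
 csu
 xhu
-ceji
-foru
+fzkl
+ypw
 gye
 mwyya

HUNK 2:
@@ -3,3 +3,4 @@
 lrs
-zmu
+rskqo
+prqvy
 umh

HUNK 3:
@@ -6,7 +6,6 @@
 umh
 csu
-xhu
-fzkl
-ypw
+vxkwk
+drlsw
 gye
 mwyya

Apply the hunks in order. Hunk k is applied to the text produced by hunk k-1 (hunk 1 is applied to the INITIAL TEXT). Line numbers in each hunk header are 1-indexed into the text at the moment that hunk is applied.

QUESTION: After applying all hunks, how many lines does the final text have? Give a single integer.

Hunk 1: at line 6 remove [ceji,foru] add [fzkl,ypw] -> 12 lines: suql ubnxm lrs zmu umh csu xhu fzkl ypw gye mwyya qclq
Hunk 2: at line 3 remove [zmu] add [rskqo,prqvy] -> 13 lines: suql ubnxm lrs rskqo prqvy umh csu xhu fzkl ypw gye mwyya qclq
Hunk 3: at line 6 remove [xhu,fzkl,ypw] add [vxkwk,drlsw] -> 12 lines: suql ubnxm lrs rskqo prqvy umh csu vxkwk drlsw gye mwyya qclq
Final line count: 12

Answer: 12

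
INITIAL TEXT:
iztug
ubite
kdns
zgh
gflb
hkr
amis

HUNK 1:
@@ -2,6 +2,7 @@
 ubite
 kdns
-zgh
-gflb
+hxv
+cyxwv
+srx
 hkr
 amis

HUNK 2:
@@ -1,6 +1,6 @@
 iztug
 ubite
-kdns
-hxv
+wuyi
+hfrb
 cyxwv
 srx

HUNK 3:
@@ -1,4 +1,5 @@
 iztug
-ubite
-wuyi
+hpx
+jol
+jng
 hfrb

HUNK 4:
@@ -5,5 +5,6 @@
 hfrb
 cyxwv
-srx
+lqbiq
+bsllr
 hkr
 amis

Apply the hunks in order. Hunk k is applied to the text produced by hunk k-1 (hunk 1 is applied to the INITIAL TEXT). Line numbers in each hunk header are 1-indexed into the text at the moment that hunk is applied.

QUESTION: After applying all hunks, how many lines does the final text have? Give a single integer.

Answer: 10

Derivation:
Hunk 1: at line 2 remove [zgh,gflb] add [hxv,cyxwv,srx] -> 8 lines: iztug ubite kdns hxv cyxwv srx hkr amis
Hunk 2: at line 1 remove [kdns,hxv] add [wuyi,hfrb] -> 8 lines: iztug ubite wuyi hfrb cyxwv srx hkr amis
Hunk 3: at line 1 remove [ubite,wuyi] add [hpx,jol,jng] -> 9 lines: iztug hpx jol jng hfrb cyxwv srx hkr amis
Hunk 4: at line 5 remove [srx] add [lqbiq,bsllr] -> 10 lines: iztug hpx jol jng hfrb cyxwv lqbiq bsllr hkr amis
Final line count: 10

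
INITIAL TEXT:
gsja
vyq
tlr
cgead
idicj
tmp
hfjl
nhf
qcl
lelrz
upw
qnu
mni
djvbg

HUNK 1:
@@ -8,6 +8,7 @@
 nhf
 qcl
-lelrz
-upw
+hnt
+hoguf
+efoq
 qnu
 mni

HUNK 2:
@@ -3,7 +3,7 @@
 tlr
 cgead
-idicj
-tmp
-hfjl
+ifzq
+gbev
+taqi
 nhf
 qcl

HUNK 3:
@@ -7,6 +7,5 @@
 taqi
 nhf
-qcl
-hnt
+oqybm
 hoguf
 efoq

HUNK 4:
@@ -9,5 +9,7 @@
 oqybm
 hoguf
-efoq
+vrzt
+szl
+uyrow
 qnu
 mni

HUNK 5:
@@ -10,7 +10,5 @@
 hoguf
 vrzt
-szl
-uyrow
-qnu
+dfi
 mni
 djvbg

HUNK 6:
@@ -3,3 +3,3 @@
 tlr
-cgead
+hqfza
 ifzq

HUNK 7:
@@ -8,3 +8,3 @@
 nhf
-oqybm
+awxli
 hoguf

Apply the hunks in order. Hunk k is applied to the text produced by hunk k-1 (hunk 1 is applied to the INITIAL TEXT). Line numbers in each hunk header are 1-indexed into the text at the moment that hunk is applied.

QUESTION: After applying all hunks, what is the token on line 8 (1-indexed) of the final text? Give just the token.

Hunk 1: at line 8 remove [lelrz,upw] add [hnt,hoguf,efoq] -> 15 lines: gsja vyq tlr cgead idicj tmp hfjl nhf qcl hnt hoguf efoq qnu mni djvbg
Hunk 2: at line 3 remove [idicj,tmp,hfjl] add [ifzq,gbev,taqi] -> 15 lines: gsja vyq tlr cgead ifzq gbev taqi nhf qcl hnt hoguf efoq qnu mni djvbg
Hunk 3: at line 7 remove [qcl,hnt] add [oqybm] -> 14 lines: gsja vyq tlr cgead ifzq gbev taqi nhf oqybm hoguf efoq qnu mni djvbg
Hunk 4: at line 9 remove [efoq] add [vrzt,szl,uyrow] -> 16 lines: gsja vyq tlr cgead ifzq gbev taqi nhf oqybm hoguf vrzt szl uyrow qnu mni djvbg
Hunk 5: at line 10 remove [szl,uyrow,qnu] add [dfi] -> 14 lines: gsja vyq tlr cgead ifzq gbev taqi nhf oqybm hoguf vrzt dfi mni djvbg
Hunk 6: at line 3 remove [cgead] add [hqfza] -> 14 lines: gsja vyq tlr hqfza ifzq gbev taqi nhf oqybm hoguf vrzt dfi mni djvbg
Hunk 7: at line 8 remove [oqybm] add [awxli] -> 14 lines: gsja vyq tlr hqfza ifzq gbev taqi nhf awxli hoguf vrzt dfi mni djvbg
Final line 8: nhf

Answer: nhf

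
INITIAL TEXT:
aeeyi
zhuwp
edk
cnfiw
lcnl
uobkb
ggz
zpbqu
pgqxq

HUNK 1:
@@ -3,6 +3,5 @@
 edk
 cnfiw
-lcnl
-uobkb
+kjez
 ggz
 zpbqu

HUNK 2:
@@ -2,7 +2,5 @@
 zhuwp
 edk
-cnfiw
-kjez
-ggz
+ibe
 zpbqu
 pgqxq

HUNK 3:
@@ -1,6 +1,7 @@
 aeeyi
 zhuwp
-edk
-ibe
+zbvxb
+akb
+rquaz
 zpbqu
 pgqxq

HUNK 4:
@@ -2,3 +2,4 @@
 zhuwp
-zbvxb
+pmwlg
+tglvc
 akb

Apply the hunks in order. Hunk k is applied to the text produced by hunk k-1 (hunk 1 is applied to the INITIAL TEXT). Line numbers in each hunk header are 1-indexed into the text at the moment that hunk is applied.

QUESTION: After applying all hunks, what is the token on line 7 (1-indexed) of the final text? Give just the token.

Hunk 1: at line 3 remove [lcnl,uobkb] add [kjez] -> 8 lines: aeeyi zhuwp edk cnfiw kjez ggz zpbqu pgqxq
Hunk 2: at line 2 remove [cnfiw,kjez,ggz] add [ibe] -> 6 lines: aeeyi zhuwp edk ibe zpbqu pgqxq
Hunk 3: at line 1 remove [edk,ibe] add [zbvxb,akb,rquaz] -> 7 lines: aeeyi zhuwp zbvxb akb rquaz zpbqu pgqxq
Hunk 4: at line 2 remove [zbvxb] add [pmwlg,tglvc] -> 8 lines: aeeyi zhuwp pmwlg tglvc akb rquaz zpbqu pgqxq
Final line 7: zpbqu

Answer: zpbqu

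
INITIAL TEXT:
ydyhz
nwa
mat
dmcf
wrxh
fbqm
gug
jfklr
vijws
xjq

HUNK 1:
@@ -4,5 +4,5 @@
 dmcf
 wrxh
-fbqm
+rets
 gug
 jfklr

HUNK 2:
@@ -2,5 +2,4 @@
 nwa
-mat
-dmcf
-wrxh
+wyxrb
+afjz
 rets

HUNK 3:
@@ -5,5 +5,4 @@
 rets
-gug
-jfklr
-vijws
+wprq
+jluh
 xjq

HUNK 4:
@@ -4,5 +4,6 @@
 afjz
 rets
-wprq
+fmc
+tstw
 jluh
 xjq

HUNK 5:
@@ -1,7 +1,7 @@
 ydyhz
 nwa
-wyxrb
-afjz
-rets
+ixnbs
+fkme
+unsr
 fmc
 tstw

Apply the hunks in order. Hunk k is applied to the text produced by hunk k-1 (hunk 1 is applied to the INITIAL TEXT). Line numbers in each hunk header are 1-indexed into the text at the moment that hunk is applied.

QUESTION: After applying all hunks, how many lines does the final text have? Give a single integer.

Answer: 9

Derivation:
Hunk 1: at line 4 remove [fbqm] add [rets] -> 10 lines: ydyhz nwa mat dmcf wrxh rets gug jfklr vijws xjq
Hunk 2: at line 2 remove [mat,dmcf,wrxh] add [wyxrb,afjz] -> 9 lines: ydyhz nwa wyxrb afjz rets gug jfklr vijws xjq
Hunk 3: at line 5 remove [gug,jfklr,vijws] add [wprq,jluh] -> 8 lines: ydyhz nwa wyxrb afjz rets wprq jluh xjq
Hunk 4: at line 4 remove [wprq] add [fmc,tstw] -> 9 lines: ydyhz nwa wyxrb afjz rets fmc tstw jluh xjq
Hunk 5: at line 1 remove [wyxrb,afjz,rets] add [ixnbs,fkme,unsr] -> 9 lines: ydyhz nwa ixnbs fkme unsr fmc tstw jluh xjq
Final line count: 9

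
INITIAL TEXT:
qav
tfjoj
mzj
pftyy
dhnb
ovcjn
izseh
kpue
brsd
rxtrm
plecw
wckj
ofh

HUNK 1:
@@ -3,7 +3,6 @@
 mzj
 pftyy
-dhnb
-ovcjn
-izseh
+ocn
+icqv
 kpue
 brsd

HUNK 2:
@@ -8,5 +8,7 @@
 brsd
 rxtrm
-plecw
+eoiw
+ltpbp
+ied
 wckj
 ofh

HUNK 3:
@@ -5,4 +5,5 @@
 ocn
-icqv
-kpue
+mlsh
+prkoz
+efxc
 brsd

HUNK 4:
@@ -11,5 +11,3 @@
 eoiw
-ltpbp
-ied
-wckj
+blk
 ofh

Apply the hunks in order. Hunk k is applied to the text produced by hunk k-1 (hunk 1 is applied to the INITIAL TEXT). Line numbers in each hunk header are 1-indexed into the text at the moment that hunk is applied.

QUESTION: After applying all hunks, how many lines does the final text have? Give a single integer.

Answer: 13

Derivation:
Hunk 1: at line 3 remove [dhnb,ovcjn,izseh] add [ocn,icqv] -> 12 lines: qav tfjoj mzj pftyy ocn icqv kpue brsd rxtrm plecw wckj ofh
Hunk 2: at line 8 remove [plecw] add [eoiw,ltpbp,ied] -> 14 lines: qav tfjoj mzj pftyy ocn icqv kpue brsd rxtrm eoiw ltpbp ied wckj ofh
Hunk 3: at line 5 remove [icqv,kpue] add [mlsh,prkoz,efxc] -> 15 lines: qav tfjoj mzj pftyy ocn mlsh prkoz efxc brsd rxtrm eoiw ltpbp ied wckj ofh
Hunk 4: at line 11 remove [ltpbp,ied,wckj] add [blk] -> 13 lines: qav tfjoj mzj pftyy ocn mlsh prkoz efxc brsd rxtrm eoiw blk ofh
Final line count: 13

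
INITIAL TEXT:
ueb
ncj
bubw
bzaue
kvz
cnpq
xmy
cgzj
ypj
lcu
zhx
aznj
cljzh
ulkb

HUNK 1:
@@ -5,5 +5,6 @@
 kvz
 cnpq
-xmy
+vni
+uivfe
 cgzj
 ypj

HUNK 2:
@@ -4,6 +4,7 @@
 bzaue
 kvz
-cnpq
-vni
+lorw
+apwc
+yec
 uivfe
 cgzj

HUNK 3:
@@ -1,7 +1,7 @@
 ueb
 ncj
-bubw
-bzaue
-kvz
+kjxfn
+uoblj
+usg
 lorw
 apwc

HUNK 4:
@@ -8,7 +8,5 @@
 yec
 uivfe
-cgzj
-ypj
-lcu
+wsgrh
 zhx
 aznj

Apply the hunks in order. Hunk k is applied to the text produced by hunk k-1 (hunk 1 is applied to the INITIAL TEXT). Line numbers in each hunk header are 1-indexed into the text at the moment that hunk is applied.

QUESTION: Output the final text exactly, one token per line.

Hunk 1: at line 5 remove [xmy] add [vni,uivfe] -> 15 lines: ueb ncj bubw bzaue kvz cnpq vni uivfe cgzj ypj lcu zhx aznj cljzh ulkb
Hunk 2: at line 4 remove [cnpq,vni] add [lorw,apwc,yec] -> 16 lines: ueb ncj bubw bzaue kvz lorw apwc yec uivfe cgzj ypj lcu zhx aznj cljzh ulkb
Hunk 3: at line 1 remove [bubw,bzaue,kvz] add [kjxfn,uoblj,usg] -> 16 lines: ueb ncj kjxfn uoblj usg lorw apwc yec uivfe cgzj ypj lcu zhx aznj cljzh ulkb
Hunk 4: at line 8 remove [cgzj,ypj,lcu] add [wsgrh] -> 14 lines: ueb ncj kjxfn uoblj usg lorw apwc yec uivfe wsgrh zhx aznj cljzh ulkb

Answer: ueb
ncj
kjxfn
uoblj
usg
lorw
apwc
yec
uivfe
wsgrh
zhx
aznj
cljzh
ulkb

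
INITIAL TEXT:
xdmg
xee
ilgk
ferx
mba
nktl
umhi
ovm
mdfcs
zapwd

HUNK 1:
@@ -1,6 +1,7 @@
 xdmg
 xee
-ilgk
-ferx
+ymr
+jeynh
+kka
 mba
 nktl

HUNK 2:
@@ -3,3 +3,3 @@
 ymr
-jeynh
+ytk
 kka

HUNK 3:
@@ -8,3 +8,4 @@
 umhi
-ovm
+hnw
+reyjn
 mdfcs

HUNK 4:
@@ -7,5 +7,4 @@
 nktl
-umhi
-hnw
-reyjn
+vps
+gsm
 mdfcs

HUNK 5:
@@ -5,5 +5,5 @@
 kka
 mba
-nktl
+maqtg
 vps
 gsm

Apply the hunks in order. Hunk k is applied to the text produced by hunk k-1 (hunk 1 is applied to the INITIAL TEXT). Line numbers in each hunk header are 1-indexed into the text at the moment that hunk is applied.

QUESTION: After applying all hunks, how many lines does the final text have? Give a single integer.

Hunk 1: at line 1 remove [ilgk,ferx] add [ymr,jeynh,kka] -> 11 lines: xdmg xee ymr jeynh kka mba nktl umhi ovm mdfcs zapwd
Hunk 2: at line 3 remove [jeynh] add [ytk] -> 11 lines: xdmg xee ymr ytk kka mba nktl umhi ovm mdfcs zapwd
Hunk 3: at line 8 remove [ovm] add [hnw,reyjn] -> 12 lines: xdmg xee ymr ytk kka mba nktl umhi hnw reyjn mdfcs zapwd
Hunk 4: at line 7 remove [umhi,hnw,reyjn] add [vps,gsm] -> 11 lines: xdmg xee ymr ytk kka mba nktl vps gsm mdfcs zapwd
Hunk 5: at line 5 remove [nktl] add [maqtg] -> 11 lines: xdmg xee ymr ytk kka mba maqtg vps gsm mdfcs zapwd
Final line count: 11

Answer: 11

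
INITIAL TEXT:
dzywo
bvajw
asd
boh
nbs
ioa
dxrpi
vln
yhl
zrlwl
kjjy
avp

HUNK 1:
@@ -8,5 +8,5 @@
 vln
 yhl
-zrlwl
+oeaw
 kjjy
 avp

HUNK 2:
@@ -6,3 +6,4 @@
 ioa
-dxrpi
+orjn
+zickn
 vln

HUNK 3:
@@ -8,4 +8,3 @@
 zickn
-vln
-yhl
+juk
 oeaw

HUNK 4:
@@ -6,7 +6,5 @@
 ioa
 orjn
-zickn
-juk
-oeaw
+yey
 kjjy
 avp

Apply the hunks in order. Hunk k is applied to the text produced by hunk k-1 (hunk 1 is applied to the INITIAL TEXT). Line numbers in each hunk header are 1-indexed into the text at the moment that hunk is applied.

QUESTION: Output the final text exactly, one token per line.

Hunk 1: at line 8 remove [zrlwl] add [oeaw] -> 12 lines: dzywo bvajw asd boh nbs ioa dxrpi vln yhl oeaw kjjy avp
Hunk 2: at line 6 remove [dxrpi] add [orjn,zickn] -> 13 lines: dzywo bvajw asd boh nbs ioa orjn zickn vln yhl oeaw kjjy avp
Hunk 3: at line 8 remove [vln,yhl] add [juk] -> 12 lines: dzywo bvajw asd boh nbs ioa orjn zickn juk oeaw kjjy avp
Hunk 4: at line 6 remove [zickn,juk,oeaw] add [yey] -> 10 lines: dzywo bvajw asd boh nbs ioa orjn yey kjjy avp

Answer: dzywo
bvajw
asd
boh
nbs
ioa
orjn
yey
kjjy
avp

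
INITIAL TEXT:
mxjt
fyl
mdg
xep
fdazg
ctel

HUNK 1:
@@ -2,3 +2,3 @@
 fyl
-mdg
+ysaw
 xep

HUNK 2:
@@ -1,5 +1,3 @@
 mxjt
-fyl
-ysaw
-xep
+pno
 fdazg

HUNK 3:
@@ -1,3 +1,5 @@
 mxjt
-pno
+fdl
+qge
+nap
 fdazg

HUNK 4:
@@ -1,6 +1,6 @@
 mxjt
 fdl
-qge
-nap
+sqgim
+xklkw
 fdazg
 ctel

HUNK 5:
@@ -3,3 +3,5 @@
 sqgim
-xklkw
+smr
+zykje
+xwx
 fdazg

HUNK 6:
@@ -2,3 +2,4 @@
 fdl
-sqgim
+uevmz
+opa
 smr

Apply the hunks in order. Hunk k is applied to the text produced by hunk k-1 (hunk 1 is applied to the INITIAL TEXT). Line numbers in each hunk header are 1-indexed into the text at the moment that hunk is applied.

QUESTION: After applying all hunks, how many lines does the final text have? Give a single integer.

Hunk 1: at line 2 remove [mdg] add [ysaw] -> 6 lines: mxjt fyl ysaw xep fdazg ctel
Hunk 2: at line 1 remove [fyl,ysaw,xep] add [pno] -> 4 lines: mxjt pno fdazg ctel
Hunk 3: at line 1 remove [pno] add [fdl,qge,nap] -> 6 lines: mxjt fdl qge nap fdazg ctel
Hunk 4: at line 1 remove [qge,nap] add [sqgim,xklkw] -> 6 lines: mxjt fdl sqgim xklkw fdazg ctel
Hunk 5: at line 3 remove [xklkw] add [smr,zykje,xwx] -> 8 lines: mxjt fdl sqgim smr zykje xwx fdazg ctel
Hunk 6: at line 2 remove [sqgim] add [uevmz,opa] -> 9 lines: mxjt fdl uevmz opa smr zykje xwx fdazg ctel
Final line count: 9

Answer: 9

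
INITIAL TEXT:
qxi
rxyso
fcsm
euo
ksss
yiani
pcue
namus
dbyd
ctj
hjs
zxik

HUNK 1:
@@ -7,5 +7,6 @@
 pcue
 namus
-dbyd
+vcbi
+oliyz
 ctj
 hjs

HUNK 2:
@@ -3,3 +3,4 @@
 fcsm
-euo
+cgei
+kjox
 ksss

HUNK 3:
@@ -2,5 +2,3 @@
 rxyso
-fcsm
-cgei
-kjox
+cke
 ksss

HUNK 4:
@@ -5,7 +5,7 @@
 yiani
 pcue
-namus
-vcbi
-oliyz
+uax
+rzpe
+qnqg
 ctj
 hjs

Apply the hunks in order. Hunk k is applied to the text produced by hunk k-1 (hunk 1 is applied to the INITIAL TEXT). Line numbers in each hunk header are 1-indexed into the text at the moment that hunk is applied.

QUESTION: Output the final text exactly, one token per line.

Hunk 1: at line 7 remove [dbyd] add [vcbi,oliyz] -> 13 lines: qxi rxyso fcsm euo ksss yiani pcue namus vcbi oliyz ctj hjs zxik
Hunk 2: at line 3 remove [euo] add [cgei,kjox] -> 14 lines: qxi rxyso fcsm cgei kjox ksss yiani pcue namus vcbi oliyz ctj hjs zxik
Hunk 3: at line 2 remove [fcsm,cgei,kjox] add [cke] -> 12 lines: qxi rxyso cke ksss yiani pcue namus vcbi oliyz ctj hjs zxik
Hunk 4: at line 5 remove [namus,vcbi,oliyz] add [uax,rzpe,qnqg] -> 12 lines: qxi rxyso cke ksss yiani pcue uax rzpe qnqg ctj hjs zxik

Answer: qxi
rxyso
cke
ksss
yiani
pcue
uax
rzpe
qnqg
ctj
hjs
zxik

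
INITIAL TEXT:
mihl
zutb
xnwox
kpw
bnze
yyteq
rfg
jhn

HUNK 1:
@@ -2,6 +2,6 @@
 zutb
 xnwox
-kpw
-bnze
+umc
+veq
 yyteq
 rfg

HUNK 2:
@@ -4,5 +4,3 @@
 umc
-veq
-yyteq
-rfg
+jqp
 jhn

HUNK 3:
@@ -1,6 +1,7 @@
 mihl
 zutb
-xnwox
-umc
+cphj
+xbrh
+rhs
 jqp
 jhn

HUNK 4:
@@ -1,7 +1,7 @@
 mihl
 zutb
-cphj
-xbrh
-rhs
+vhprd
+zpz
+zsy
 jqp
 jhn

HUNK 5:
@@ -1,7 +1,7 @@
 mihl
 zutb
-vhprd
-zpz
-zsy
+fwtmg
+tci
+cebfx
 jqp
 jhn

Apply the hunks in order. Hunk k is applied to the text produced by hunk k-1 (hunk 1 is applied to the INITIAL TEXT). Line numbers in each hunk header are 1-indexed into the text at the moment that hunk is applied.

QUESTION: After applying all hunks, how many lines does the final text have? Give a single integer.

Hunk 1: at line 2 remove [kpw,bnze] add [umc,veq] -> 8 lines: mihl zutb xnwox umc veq yyteq rfg jhn
Hunk 2: at line 4 remove [veq,yyteq,rfg] add [jqp] -> 6 lines: mihl zutb xnwox umc jqp jhn
Hunk 3: at line 1 remove [xnwox,umc] add [cphj,xbrh,rhs] -> 7 lines: mihl zutb cphj xbrh rhs jqp jhn
Hunk 4: at line 1 remove [cphj,xbrh,rhs] add [vhprd,zpz,zsy] -> 7 lines: mihl zutb vhprd zpz zsy jqp jhn
Hunk 5: at line 1 remove [vhprd,zpz,zsy] add [fwtmg,tci,cebfx] -> 7 lines: mihl zutb fwtmg tci cebfx jqp jhn
Final line count: 7

Answer: 7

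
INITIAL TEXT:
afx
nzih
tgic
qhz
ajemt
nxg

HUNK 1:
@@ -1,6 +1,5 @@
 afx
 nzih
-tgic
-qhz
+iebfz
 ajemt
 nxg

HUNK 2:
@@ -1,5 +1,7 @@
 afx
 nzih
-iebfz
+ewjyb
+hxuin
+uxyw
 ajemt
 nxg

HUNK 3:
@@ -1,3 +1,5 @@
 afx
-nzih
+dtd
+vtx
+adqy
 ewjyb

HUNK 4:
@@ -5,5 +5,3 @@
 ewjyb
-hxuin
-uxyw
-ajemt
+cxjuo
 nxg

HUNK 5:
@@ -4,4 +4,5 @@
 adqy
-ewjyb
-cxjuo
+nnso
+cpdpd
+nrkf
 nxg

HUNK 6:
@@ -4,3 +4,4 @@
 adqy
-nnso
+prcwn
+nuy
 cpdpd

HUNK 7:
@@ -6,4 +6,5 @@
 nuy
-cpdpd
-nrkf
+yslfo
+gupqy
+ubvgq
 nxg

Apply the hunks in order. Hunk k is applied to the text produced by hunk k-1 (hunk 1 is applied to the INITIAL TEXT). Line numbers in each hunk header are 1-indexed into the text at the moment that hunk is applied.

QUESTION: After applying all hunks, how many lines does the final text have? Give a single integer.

Hunk 1: at line 1 remove [tgic,qhz] add [iebfz] -> 5 lines: afx nzih iebfz ajemt nxg
Hunk 2: at line 1 remove [iebfz] add [ewjyb,hxuin,uxyw] -> 7 lines: afx nzih ewjyb hxuin uxyw ajemt nxg
Hunk 3: at line 1 remove [nzih] add [dtd,vtx,adqy] -> 9 lines: afx dtd vtx adqy ewjyb hxuin uxyw ajemt nxg
Hunk 4: at line 5 remove [hxuin,uxyw,ajemt] add [cxjuo] -> 7 lines: afx dtd vtx adqy ewjyb cxjuo nxg
Hunk 5: at line 4 remove [ewjyb,cxjuo] add [nnso,cpdpd,nrkf] -> 8 lines: afx dtd vtx adqy nnso cpdpd nrkf nxg
Hunk 6: at line 4 remove [nnso] add [prcwn,nuy] -> 9 lines: afx dtd vtx adqy prcwn nuy cpdpd nrkf nxg
Hunk 7: at line 6 remove [cpdpd,nrkf] add [yslfo,gupqy,ubvgq] -> 10 lines: afx dtd vtx adqy prcwn nuy yslfo gupqy ubvgq nxg
Final line count: 10

Answer: 10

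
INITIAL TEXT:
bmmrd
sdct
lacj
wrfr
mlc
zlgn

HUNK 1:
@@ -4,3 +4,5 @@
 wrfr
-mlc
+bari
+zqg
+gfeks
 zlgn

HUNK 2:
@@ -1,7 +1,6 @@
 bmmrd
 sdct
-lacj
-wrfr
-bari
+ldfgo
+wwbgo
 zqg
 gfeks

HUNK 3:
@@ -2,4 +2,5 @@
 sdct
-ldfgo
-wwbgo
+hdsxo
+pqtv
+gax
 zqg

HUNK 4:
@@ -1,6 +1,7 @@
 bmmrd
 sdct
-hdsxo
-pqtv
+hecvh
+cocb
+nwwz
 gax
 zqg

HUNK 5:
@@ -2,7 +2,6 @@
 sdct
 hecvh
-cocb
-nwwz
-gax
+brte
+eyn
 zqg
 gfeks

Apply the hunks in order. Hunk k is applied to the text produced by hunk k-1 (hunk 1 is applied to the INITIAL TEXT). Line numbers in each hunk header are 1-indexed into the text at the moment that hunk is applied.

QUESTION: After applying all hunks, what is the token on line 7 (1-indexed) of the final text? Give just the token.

Answer: gfeks

Derivation:
Hunk 1: at line 4 remove [mlc] add [bari,zqg,gfeks] -> 8 lines: bmmrd sdct lacj wrfr bari zqg gfeks zlgn
Hunk 2: at line 1 remove [lacj,wrfr,bari] add [ldfgo,wwbgo] -> 7 lines: bmmrd sdct ldfgo wwbgo zqg gfeks zlgn
Hunk 3: at line 2 remove [ldfgo,wwbgo] add [hdsxo,pqtv,gax] -> 8 lines: bmmrd sdct hdsxo pqtv gax zqg gfeks zlgn
Hunk 4: at line 1 remove [hdsxo,pqtv] add [hecvh,cocb,nwwz] -> 9 lines: bmmrd sdct hecvh cocb nwwz gax zqg gfeks zlgn
Hunk 5: at line 2 remove [cocb,nwwz,gax] add [brte,eyn] -> 8 lines: bmmrd sdct hecvh brte eyn zqg gfeks zlgn
Final line 7: gfeks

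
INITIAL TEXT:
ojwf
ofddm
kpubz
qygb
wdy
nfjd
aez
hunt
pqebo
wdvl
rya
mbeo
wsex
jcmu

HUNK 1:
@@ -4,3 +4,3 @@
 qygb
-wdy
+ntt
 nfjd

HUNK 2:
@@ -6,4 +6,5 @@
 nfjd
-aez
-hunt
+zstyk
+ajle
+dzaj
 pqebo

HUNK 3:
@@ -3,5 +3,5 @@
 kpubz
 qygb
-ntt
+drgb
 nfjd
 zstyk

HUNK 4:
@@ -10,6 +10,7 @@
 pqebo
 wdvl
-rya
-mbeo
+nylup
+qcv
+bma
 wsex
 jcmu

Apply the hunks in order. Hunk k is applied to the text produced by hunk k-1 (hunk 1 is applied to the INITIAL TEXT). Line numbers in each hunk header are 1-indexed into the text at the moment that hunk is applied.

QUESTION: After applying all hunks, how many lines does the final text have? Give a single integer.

Hunk 1: at line 4 remove [wdy] add [ntt] -> 14 lines: ojwf ofddm kpubz qygb ntt nfjd aez hunt pqebo wdvl rya mbeo wsex jcmu
Hunk 2: at line 6 remove [aez,hunt] add [zstyk,ajle,dzaj] -> 15 lines: ojwf ofddm kpubz qygb ntt nfjd zstyk ajle dzaj pqebo wdvl rya mbeo wsex jcmu
Hunk 3: at line 3 remove [ntt] add [drgb] -> 15 lines: ojwf ofddm kpubz qygb drgb nfjd zstyk ajle dzaj pqebo wdvl rya mbeo wsex jcmu
Hunk 4: at line 10 remove [rya,mbeo] add [nylup,qcv,bma] -> 16 lines: ojwf ofddm kpubz qygb drgb nfjd zstyk ajle dzaj pqebo wdvl nylup qcv bma wsex jcmu
Final line count: 16

Answer: 16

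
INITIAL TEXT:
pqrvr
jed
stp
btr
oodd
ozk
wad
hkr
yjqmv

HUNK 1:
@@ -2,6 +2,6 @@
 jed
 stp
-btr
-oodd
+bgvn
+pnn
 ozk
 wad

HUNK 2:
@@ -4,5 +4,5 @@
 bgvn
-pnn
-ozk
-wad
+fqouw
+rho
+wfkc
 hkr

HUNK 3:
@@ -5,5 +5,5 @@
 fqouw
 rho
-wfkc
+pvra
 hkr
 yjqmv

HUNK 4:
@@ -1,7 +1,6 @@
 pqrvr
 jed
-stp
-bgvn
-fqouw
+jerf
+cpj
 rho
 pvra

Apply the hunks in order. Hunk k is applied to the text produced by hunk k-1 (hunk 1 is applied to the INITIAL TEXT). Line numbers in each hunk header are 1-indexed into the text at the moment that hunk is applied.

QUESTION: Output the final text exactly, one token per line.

Answer: pqrvr
jed
jerf
cpj
rho
pvra
hkr
yjqmv

Derivation:
Hunk 1: at line 2 remove [btr,oodd] add [bgvn,pnn] -> 9 lines: pqrvr jed stp bgvn pnn ozk wad hkr yjqmv
Hunk 2: at line 4 remove [pnn,ozk,wad] add [fqouw,rho,wfkc] -> 9 lines: pqrvr jed stp bgvn fqouw rho wfkc hkr yjqmv
Hunk 3: at line 5 remove [wfkc] add [pvra] -> 9 lines: pqrvr jed stp bgvn fqouw rho pvra hkr yjqmv
Hunk 4: at line 1 remove [stp,bgvn,fqouw] add [jerf,cpj] -> 8 lines: pqrvr jed jerf cpj rho pvra hkr yjqmv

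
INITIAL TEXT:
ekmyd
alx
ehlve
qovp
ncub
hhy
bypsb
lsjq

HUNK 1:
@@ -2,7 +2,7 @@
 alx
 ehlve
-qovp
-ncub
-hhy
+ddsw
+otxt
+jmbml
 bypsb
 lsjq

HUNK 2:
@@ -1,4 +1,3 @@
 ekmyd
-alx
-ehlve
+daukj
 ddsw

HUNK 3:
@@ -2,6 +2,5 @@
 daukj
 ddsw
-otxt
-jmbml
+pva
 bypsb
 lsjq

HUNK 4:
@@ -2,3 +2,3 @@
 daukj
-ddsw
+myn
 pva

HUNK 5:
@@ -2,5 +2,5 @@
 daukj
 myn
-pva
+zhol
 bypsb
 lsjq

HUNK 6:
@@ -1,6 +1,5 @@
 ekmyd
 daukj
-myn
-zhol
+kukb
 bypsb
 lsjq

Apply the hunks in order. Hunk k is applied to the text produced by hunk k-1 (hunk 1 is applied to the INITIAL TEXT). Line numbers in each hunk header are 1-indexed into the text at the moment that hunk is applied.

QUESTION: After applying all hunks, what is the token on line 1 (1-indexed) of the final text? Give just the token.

Answer: ekmyd

Derivation:
Hunk 1: at line 2 remove [qovp,ncub,hhy] add [ddsw,otxt,jmbml] -> 8 lines: ekmyd alx ehlve ddsw otxt jmbml bypsb lsjq
Hunk 2: at line 1 remove [alx,ehlve] add [daukj] -> 7 lines: ekmyd daukj ddsw otxt jmbml bypsb lsjq
Hunk 3: at line 2 remove [otxt,jmbml] add [pva] -> 6 lines: ekmyd daukj ddsw pva bypsb lsjq
Hunk 4: at line 2 remove [ddsw] add [myn] -> 6 lines: ekmyd daukj myn pva bypsb lsjq
Hunk 5: at line 2 remove [pva] add [zhol] -> 6 lines: ekmyd daukj myn zhol bypsb lsjq
Hunk 6: at line 1 remove [myn,zhol] add [kukb] -> 5 lines: ekmyd daukj kukb bypsb lsjq
Final line 1: ekmyd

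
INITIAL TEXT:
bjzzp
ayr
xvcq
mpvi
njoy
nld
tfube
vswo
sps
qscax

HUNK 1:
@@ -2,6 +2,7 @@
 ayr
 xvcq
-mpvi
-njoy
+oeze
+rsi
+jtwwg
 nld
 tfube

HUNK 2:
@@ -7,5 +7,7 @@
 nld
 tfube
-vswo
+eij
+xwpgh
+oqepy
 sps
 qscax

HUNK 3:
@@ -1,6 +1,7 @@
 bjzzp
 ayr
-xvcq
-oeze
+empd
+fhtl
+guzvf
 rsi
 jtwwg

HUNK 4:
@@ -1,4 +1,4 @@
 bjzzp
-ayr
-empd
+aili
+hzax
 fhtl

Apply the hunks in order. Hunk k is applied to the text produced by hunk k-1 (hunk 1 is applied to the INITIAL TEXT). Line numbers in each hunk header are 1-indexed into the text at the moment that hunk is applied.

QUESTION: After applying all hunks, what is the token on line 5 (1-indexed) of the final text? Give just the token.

Answer: guzvf

Derivation:
Hunk 1: at line 2 remove [mpvi,njoy] add [oeze,rsi,jtwwg] -> 11 lines: bjzzp ayr xvcq oeze rsi jtwwg nld tfube vswo sps qscax
Hunk 2: at line 7 remove [vswo] add [eij,xwpgh,oqepy] -> 13 lines: bjzzp ayr xvcq oeze rsi jtwwg nld tfube eij xwpgh oqepy sps qscax
Hunk 3: at line 1 remove [xvcq,oeze] add [empd,fhtl,guzvf] -> 14 lines: bjzzp ayr empd fhtl guzvf rsi jtwwg nld tfube eij xwpgh oqepy sps qscax
Hunk 4: at line 1 remove [ayr,empd] add [aili,hzax] -> 14 lines: bjzzp aili hzax fhtl guzvf rsi jtwwg nld tfube eij xwpgh oqepy sps qscax
Final line 5: guzvf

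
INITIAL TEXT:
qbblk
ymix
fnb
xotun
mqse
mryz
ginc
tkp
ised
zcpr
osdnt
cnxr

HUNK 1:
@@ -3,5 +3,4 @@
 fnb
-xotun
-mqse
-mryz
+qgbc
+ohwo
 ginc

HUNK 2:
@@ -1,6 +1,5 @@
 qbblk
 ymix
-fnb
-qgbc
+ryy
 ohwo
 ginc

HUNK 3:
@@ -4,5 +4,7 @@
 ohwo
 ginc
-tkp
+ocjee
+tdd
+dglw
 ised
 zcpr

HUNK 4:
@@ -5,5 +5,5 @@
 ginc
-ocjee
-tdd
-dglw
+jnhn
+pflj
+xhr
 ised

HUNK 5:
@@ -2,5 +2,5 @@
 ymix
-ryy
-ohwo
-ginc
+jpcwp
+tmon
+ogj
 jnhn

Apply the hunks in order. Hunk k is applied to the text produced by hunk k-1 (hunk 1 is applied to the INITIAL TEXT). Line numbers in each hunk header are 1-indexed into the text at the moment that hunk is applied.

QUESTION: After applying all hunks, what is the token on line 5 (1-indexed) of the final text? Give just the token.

Answer: ogj

Derivation:
Hunk 1: at line 3 remove [xotun,mqse,mryz] add [qgbc,ohwo] -> 11 lines: qbblk ymix fnb qgbc ohwo ginc tkp ised zcpr osdnt cnxr
Hunk 2: at line 1 remove [fnb,qgbc] add [ryy] -> 10 lines: qbblk ymix ryy ohwo ginc tkp ised zcpr osdnt cnxr
Hunk 3: at line 4 remove [tkp] add [ocjee,tdd,dglw] -> 12 lines: qbblk ymix ryy ohwo ginc ocjee tdd dglw ised zcpr osdnt cnxr
Hunk 4: at line 5 remove [ocjee,tdd,dglw] add [jnhn,pflj,xhr] -> 12 lines: qbblk ymix ryy ohwo ginc jnhn pflj xhr ised zcpr osdnt cnxr
Hunk 5: at line 2 remove [ryy,ohwo,ginc] add [jpcwp,tmon,ogj] -> 12 lines: qbblk ymix jpcwp tmon ogj jnhn pflj xhr ised zcpr osdnt cnxr
Final line 5: ogj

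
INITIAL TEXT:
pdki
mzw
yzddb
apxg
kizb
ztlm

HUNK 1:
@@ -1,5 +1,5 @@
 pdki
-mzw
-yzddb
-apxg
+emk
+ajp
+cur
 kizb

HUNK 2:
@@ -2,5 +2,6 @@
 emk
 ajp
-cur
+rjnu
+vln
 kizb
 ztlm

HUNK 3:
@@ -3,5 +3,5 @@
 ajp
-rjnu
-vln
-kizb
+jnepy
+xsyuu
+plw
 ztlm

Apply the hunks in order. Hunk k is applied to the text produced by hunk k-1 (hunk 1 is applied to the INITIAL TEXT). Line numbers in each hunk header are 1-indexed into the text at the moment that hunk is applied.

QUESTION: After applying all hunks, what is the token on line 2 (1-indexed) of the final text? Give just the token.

Answer: emk

Derivation:
Hunk 1: at line 1 remove [mzw,yzddb,apxg] add [emk,ajp,cur] -> 6 lines: pdki emk ajp cur kizb ztlm
Hunk 2: at line 2 remove [cur] add [rjnu,vln] -> 7 lines: pdki emk ajp rjnu vln kizb ztlm
Hunk 3: at line 3 remove [rjnu,vln,kizb] add [jnepy,xsyuu,plw] -> 7 lines: pdki emk ajp jnepy xsyuu plw ztlm
Final line 2: emk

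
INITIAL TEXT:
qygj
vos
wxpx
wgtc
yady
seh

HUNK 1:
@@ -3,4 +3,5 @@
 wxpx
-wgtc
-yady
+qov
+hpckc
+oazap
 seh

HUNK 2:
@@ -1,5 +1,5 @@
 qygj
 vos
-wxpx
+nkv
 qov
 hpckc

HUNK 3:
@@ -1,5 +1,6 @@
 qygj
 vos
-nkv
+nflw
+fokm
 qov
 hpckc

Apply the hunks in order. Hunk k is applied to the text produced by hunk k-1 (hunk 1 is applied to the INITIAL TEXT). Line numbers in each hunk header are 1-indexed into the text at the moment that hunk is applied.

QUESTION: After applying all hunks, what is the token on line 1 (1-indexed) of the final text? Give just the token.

Hunk 1: at line 3 remove [wgtc,yady] add [qov,hpckc,oazap] -> 7 lines: qygj vos wxpx qov hpckc oazap seh
Hunk 2: at line 1 remove [wxpx] add [nkv] -> 7 lines: qygj vos nkv qov hpckc oazap seh
Hunk 3: at line 1 remove [nkv] add [nflw,fokm] -> 8 lines: qygj vos nflw fokm qov hpckc oazap seh
Final line 1: qygj

Answer: qygj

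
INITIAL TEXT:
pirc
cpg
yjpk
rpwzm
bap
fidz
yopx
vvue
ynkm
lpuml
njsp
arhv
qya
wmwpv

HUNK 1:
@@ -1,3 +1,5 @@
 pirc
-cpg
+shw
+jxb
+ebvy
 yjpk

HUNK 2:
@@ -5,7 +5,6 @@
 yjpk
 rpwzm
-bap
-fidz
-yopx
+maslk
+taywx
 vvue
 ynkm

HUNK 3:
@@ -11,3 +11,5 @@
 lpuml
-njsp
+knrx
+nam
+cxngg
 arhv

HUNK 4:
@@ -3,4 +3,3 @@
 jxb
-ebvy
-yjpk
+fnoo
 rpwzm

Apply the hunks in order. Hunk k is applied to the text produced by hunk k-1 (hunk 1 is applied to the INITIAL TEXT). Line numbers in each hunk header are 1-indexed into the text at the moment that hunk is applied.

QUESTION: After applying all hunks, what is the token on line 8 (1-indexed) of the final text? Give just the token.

Answer: vvue

Derivation:
Hunk 1: at line 1 remove [cpg] add [shw,jxb,ebvy] -> 16 lines: pirc shw jxb ebvy yjpk rpwzm bap fidz yopx vvue ynkm lpuml njsp arhv qya wmwpv
Hunk 2: at line 5 remove [bap,fidz,yopx] add [maslk,taywx] -> 15 lines: pirc shw jxb ebvy yjpk rpwzm maslk taywx vvue ynkm lpuml njsp arhv qya wmwpv
Hunk 3: at line 11 remove [njsp] add [knrx,nam,cxngg] -> 17 lines: pirc shw jxb ebvy yjpk rpwzm maslk taywx vvue ynkm lpuml knrx nam cxngg arhv qya wmwpv
Hunk 4: at line 3 remove [ebvy,yjpk] add [fnoo] -> 16 lines: pirc shw jxb fnoo rpwzm maslk taywx vvue ynkm lpuml knrx nam cxngg arhv qya wmwpv
Final line 8: vvue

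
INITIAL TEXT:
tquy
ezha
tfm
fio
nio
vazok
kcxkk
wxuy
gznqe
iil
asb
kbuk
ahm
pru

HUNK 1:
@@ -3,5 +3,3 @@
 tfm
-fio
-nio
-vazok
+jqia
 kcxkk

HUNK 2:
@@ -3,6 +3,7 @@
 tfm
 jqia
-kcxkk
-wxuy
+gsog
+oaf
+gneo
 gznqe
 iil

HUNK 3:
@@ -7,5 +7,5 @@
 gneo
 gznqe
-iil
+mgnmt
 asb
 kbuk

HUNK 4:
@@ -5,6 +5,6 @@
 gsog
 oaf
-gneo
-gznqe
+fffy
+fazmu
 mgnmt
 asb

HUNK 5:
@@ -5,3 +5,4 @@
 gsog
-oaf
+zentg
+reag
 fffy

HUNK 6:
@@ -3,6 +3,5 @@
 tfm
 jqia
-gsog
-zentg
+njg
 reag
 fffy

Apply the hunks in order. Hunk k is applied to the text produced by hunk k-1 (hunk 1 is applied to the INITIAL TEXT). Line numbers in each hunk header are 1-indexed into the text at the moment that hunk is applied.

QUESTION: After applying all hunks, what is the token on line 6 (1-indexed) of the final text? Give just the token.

Answer: reag

Derivation:
Hunk 1: at line 3 remove [fio,nio,vazok] add [jqia] -> 12 lines: tquy ezha tfm jqia kcxkk wxuy gznqe iil asb kbuk ahm pru
Hunk 2: at line 3 remove [kcxkk,wxuy] add [gsog,oaf,gneo] -> 13 lines: tquy ezha tfm jqia gsog oaf gneo gznqe iil asb kbuk ahm pru
Hunk 3: at line 7 remove [iil] add [mgnmt] -> 13 lines: tquy ezha tfm jqia gsog oaf gneo gznqe mgnmt asb kbuk ahm pru
Hunk 4: at line 5 remove [gneo,gznqe] add [fffy,fazmu] -> 13 lines: tquy ezha tfm jqia gsog oaf fffy fazmu mgnmt asb kbuk ahm pru
Hunk 5: at line 5 remove [oaf] add [zentg,reag] -> 14 lines: tquy ezha tfm jqia gsog zentg reag fffy fazmu mgnmt asb kbuk ahm pru
Hunk 6: at line 3 remove [gsog,zentg] add [njg] -> 13 lines: tquy ezha tfm jqia njg reag fffy fazmu mgnmt asb kbuk ahm pru
Final line 6: reag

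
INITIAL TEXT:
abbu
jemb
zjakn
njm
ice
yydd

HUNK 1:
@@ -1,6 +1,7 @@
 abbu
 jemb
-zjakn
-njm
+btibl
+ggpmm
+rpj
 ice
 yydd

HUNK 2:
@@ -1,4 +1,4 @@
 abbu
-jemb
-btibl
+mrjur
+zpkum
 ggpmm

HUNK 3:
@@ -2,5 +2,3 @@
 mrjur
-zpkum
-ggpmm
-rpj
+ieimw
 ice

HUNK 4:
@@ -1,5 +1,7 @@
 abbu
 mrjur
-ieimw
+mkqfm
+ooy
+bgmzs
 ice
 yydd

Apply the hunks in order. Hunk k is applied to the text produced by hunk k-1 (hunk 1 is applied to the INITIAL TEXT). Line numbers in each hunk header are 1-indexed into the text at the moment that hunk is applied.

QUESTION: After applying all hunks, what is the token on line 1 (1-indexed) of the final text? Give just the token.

Answer: abbu

Derivation:
Hunk 1: at line 1 remove [zjakn,njm] add [btibl,ggpmm,rpj] -> 7 lines: abbu jemb btibl ggpmm rpj ice yydd
Hunk 2: at line 1 remove [jemb,btibl] add [mrjur,zpkum] -> 7 lines: abbu mrjur zpkum ggpmm rpj ice yydd
Hunk 3: at line 2 remove [zpkum,ggpmm,rpj] add [ieimw] -> 5 lines: abbu mrjur ieimw ice yydd
Hunk 4: at line 1 remove [ieimw] add [mkqfm,ooy,bgmzs] -> 7 lines: abbu mrjur mkqfm ooy bgmzs ice yydd
Final line 1: abbu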